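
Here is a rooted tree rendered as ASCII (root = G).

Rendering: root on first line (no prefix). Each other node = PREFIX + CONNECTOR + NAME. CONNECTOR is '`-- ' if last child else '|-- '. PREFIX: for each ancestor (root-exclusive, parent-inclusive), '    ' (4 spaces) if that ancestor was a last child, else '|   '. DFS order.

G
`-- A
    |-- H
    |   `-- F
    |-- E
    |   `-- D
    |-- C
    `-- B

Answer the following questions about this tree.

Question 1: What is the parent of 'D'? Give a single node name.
Answer: E

Derivation:
Scan adjacency: D appears as child of E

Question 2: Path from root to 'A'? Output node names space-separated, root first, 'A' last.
Walk down from root: G -> A

Answer: G A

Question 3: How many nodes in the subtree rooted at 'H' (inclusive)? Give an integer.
Answer: 2

Derivation:
Subtree rooted at H contains: F, H
Count = 2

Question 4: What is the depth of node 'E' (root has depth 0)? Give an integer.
Path from root to E: G -> A -> E
Depth = number of edges = 2

Answer: 2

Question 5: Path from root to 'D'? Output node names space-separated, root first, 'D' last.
Answer: G A E D

Derivation:
Walk down from root: G -> A -> E -> D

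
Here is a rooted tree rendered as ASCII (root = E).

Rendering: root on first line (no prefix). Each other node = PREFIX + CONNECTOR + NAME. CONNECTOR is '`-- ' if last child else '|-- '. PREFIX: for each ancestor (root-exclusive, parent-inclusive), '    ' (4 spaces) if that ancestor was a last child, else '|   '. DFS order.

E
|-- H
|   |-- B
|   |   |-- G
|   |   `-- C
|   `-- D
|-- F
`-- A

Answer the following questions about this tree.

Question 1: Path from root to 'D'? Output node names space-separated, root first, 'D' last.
Walk down from root: E -> H -> D

Answer: E H D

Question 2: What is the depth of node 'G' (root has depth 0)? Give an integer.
Path from root to G: E -> H -> B -> G
Depth = number of edges = 3

Answer: 3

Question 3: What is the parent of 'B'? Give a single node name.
Answer: H

Derivation:
Scan adjacency: B appears as child of H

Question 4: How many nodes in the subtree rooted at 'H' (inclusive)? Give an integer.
Answer: 5

Derivation:
Subtree rooted at H contains: B, C, D, G, H
Count = 5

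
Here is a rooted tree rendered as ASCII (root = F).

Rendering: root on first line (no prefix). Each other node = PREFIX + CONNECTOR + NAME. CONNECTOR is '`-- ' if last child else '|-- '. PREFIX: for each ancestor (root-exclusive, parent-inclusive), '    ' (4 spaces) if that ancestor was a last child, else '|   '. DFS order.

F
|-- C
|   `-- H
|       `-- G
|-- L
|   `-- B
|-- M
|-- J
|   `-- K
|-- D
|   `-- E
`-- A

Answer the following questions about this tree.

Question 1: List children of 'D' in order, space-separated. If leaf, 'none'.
Answer: E

Derivation:
Node D's children (from adjacency): E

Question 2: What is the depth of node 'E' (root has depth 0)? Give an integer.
Answer: 2

Derivation:
Path from root to E: F -> D -> E
Depth = number of edges = 2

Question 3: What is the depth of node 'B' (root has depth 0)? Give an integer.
Path from root to B: F -> L -> B
Depth = number of edges = 2

Answer: 2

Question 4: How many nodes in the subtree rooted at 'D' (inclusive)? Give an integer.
Subtree rooted at D contains: D, E
Count = 2

Answer: 2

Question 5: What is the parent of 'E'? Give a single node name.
Scan adjacency: E appears as child of D

Answer: D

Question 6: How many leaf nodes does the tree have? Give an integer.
Leaves (nodes with no children): A, B, E, G, K, M

Answer: 6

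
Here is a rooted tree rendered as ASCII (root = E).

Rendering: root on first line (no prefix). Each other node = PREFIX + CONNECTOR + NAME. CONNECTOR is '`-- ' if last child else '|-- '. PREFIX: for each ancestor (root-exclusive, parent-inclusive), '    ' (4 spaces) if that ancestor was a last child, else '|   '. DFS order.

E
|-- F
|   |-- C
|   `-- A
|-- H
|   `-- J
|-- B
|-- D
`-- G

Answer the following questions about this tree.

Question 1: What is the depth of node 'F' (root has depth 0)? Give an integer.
Path from root to F: E -> F
Depth = number of edges = 1

Answer: 1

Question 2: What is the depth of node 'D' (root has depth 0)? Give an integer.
Path from root to D: E -> D
Depth = number of edges = 1

Answer: 1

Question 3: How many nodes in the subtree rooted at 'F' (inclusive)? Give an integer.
Subtree rooted at F contains: A, C, F
Count = 3

Answer: 3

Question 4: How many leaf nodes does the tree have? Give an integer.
Answer: 6

Derivation:
Leaves (nodes with no children): A, B, C, D, G, J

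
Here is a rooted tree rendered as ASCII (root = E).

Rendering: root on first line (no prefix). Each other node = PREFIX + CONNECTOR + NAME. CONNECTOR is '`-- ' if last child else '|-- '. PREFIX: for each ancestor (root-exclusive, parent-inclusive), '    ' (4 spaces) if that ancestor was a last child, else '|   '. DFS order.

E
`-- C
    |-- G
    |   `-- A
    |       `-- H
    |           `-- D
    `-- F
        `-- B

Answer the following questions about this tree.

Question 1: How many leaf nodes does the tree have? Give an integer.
Leaves (nodes with no children): B, D

Answer: 2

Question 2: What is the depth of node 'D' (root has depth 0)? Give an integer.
Path from root to D: E -> C -> G -> A -> H -> D
Depth = number of edges = 5

Answer: 5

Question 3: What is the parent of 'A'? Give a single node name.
Answer: G

Derivation:
Scan adjacency: A appears as child of G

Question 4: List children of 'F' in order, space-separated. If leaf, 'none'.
Answer: B

Derivation:
Node F's children (from adjacency): B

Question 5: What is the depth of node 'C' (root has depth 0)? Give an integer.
Path from root to C: E -> C
Depth = number of edges = 1

Answer: 1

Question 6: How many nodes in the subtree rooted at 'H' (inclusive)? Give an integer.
Answer: 2

Derivation:
Subtree rooted at H contains: D, H
Count = 2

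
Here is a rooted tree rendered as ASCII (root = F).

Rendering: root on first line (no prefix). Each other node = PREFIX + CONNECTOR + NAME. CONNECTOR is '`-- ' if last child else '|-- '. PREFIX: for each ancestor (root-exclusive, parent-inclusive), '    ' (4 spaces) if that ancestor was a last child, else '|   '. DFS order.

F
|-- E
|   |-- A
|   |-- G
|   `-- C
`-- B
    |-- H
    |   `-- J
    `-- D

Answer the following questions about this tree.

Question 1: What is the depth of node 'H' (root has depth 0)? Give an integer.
Answer: 2

Derivation:
Path from root to H: F -> B -> H
Depth = number of edges = 2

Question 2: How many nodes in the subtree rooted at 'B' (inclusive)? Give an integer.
Answer: 4

Derivation:
Subtree rooted at B contains: B, D, H, J
Count = 4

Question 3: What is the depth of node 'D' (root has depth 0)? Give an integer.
Path from root to D: F -> B -> D
Depth = number of edges = 2

Answer: 2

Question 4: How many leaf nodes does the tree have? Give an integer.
Leaves (nodes with no children): A, C, D, G, J

Answer: 5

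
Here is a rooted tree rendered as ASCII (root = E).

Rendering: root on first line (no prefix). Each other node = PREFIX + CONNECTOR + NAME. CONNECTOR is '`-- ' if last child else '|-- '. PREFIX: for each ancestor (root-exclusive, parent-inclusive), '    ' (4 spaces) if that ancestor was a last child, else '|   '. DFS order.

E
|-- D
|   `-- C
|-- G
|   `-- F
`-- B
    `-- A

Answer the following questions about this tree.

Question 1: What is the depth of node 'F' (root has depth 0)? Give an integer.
Answer: 2

Derivation:
Path from root to F: E -> G -> F
Depth = number of edges = 2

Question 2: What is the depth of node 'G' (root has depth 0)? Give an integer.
Path from root to G: E -> G
Depth = number of edges = 1

Answer: 1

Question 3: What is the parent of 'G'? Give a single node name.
Answer: E

Derivation:
Scan adjacency: G appears as child of E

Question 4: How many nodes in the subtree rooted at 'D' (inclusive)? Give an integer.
Subtree rooted at D contains: C, D
Count = 2

Answer: 2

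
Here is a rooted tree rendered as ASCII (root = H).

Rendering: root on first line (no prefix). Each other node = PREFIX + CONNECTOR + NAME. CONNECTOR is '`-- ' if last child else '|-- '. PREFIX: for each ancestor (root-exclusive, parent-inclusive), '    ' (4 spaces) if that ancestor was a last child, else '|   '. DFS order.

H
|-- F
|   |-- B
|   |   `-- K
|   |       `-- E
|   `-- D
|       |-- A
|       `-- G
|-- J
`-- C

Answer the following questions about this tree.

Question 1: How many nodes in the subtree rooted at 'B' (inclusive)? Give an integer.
Subtree rooted at B contains: B, E, K
Count = 3

Answer: 3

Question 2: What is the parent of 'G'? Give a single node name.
Answer: D

Derivation:
Scan adjacency: G appears as child of D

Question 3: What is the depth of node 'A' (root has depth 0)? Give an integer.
Answer: 3

Derivation:
Path from root to A: H -> F -> D -> A
Depth = number of edges = 3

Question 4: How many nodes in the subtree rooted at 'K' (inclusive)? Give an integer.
Subtree rooted at K contains: E, K
Count = 2

Answer: 2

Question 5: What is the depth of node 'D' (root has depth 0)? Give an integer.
Answer: 2

Derivation:
Path from root to D: H -> F -> D
Depth = number of edges = 2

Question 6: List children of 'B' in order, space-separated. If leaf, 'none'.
Answer: K

Derivation:
Node B's children (from adjacency): K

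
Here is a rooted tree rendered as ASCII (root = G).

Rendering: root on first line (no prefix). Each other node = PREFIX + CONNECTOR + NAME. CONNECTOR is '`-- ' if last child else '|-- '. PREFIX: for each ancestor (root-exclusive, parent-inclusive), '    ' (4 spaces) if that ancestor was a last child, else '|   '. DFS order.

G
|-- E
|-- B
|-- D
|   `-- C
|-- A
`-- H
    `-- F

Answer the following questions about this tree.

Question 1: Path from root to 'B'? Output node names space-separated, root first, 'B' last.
Answer: G B

Derivation:
Walk down from root: G -> B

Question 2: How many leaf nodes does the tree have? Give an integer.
Leaves (nodes with no children): A, B, C, E, F

Answer: 5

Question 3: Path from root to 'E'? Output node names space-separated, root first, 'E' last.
Walk down from root: G -> E

Answer: G E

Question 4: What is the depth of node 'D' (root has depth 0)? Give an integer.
Answer: 1

Derivation:
Path from root to D: G -> D
Depth = number of edges = 1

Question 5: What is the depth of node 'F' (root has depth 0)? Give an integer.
Answer: 2

Derivation:
Path from root to F: G -> H -> F
Depth = number of edges = 2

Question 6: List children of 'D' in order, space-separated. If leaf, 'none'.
Node D's children (from adjacency): C

Answer: C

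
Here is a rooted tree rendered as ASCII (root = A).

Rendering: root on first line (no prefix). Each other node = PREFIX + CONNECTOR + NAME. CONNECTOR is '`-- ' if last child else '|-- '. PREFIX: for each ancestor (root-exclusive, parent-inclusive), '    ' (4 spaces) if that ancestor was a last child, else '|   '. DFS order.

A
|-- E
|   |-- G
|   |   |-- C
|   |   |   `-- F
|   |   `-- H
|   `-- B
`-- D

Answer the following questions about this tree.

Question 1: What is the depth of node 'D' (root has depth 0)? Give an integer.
Path from root to D: A -> D
Depth = number of edges = 1

Answer: 1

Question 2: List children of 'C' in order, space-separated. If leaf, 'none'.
Answer: F

Derivation:
Node C's children (from adjacency): F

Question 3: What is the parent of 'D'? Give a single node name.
Scan adjacency: D appears as child of A

Answer: A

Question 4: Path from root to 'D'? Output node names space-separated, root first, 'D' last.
Walk down from root: A -> D

Answer: A D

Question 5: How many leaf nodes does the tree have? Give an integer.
Answer: 4

Derivation:
Leaves (nodes with no children): B, D, F, H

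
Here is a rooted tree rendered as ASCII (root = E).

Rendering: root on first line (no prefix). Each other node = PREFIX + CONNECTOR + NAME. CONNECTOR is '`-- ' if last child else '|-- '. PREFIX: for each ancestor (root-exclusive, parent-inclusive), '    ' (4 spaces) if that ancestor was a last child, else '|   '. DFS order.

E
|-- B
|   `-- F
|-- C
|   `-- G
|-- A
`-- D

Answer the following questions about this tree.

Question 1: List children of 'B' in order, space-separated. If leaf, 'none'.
Node B's children (from adjacency): F

Answer: F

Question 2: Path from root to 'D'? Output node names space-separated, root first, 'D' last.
Walk down from root: E -> D

Answer: E D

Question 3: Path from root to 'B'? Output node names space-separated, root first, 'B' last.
Walk down from root: E -> B

Answer: E B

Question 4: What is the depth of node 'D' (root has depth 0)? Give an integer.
Path from root to D: E -> D
Depth = number of edges = 1

Answer: 1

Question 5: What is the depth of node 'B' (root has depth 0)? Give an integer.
Path from root to B: E -> B
Depth = number of edges = 1

Answer: 1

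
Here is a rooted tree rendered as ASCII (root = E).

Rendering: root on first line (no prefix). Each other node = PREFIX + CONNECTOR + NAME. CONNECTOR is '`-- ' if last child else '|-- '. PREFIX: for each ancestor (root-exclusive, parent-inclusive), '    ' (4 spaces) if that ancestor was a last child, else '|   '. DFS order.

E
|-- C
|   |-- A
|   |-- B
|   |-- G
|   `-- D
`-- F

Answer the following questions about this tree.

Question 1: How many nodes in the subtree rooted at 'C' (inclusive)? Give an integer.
Subtree rooted at C contains: A, B, C, D, G
Count = 5

Answer: 5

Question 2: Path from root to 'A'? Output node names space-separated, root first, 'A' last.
Walk down from root: E -> C -> A

Answer: E C A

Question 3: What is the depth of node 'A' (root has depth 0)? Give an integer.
Path from root to A: E -> C -> A
Depth = number of edges = 2

Answer: 2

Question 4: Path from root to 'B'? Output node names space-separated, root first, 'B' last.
Answer: E C B

Derivation:
Walk down from root: E -> C -> B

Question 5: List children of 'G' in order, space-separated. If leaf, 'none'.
Node G's children (from adjacency): (leaf)

Answer: none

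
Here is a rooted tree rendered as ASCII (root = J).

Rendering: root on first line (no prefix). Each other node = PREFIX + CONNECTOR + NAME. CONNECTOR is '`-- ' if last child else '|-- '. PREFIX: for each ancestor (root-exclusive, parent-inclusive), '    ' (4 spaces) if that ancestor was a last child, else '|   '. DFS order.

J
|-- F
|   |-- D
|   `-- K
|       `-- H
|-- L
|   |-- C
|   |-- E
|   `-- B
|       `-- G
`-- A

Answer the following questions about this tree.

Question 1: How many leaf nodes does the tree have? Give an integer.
Leaves (nodes with no children): A, C, D, E, G, H

Answer: 6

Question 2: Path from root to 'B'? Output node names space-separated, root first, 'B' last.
Answer: J L B

Derivation:
Walk down from root: J -> L -> B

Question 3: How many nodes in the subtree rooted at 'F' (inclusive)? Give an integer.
Subtree rooted at F contains: D, F, H, K
Count = 4

Answer: 4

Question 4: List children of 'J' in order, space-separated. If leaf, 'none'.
Answer: F L A

Derivation:
Node J's children (from adjacency): F, L, A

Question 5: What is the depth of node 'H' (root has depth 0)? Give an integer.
Answer: 3

Derivation:
Path from root to H: J -> F -> K -> H
Depth = number of edges = 3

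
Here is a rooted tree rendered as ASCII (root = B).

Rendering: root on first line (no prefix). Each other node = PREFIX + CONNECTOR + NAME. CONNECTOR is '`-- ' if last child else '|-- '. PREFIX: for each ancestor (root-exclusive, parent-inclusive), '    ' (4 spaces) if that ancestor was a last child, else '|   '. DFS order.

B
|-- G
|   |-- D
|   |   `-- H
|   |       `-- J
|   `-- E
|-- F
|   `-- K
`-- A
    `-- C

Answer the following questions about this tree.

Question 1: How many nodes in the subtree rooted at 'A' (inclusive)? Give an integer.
Answer: 2

Derivation:
Subtree rooted at A contains: A, C
Count = 2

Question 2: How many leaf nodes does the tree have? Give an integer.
Leaves (nodes with no children): C, E, J, K

Answer: 4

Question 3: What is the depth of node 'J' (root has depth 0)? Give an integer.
Path from root to J: B -> G -> D -> H -> J
Depth = number of edges = 4

Answer: 4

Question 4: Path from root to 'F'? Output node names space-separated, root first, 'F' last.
Walk down from root: B -> F

Answer: B F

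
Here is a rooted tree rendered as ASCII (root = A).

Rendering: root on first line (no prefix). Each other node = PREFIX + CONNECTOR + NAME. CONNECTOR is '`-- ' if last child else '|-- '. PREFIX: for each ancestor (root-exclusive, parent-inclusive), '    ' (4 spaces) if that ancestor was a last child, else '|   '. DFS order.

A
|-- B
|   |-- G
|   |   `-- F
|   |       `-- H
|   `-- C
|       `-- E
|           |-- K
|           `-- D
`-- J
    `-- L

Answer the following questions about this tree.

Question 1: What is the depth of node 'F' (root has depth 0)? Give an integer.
Answer: 3

Derivation:
Path from root to F: A -> B -> G -> F
Depth = number of edges = 3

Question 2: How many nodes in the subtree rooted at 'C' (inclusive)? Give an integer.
Answer: 4

Derivation:
Subtree rooted at C contains: C, D, E, K
Count = 4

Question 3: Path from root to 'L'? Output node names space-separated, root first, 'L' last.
Walk down from root: A -> J -> L

Answer: A J L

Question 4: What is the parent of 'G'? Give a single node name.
Answer: B

Derivation:
Scan adjacency: G appears as child of B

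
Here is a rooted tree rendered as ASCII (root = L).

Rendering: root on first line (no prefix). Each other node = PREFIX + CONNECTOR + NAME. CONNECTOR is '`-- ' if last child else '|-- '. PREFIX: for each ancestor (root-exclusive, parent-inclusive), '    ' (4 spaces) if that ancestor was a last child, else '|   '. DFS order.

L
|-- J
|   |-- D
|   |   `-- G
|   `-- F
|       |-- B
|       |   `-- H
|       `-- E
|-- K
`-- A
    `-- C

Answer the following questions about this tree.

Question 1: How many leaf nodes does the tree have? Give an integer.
Answer: 5

Derivation:
Leaves (nodes with no children): C, E, G, H, K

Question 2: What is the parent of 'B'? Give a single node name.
Answer: F

Derivation:
Scan adjacency: B appears as child of F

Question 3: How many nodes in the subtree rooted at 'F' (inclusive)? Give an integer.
Subtree rooted at F contains: B, E, F, H
Count = 4

Answer: 4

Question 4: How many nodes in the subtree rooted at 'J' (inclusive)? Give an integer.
Subtree rooted at J contains: B, D, E, F, G, H, J
Count = 7

Answer: 7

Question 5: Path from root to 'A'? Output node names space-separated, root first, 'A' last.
Answer: L A

Derivation:
Walk down from root: L -> A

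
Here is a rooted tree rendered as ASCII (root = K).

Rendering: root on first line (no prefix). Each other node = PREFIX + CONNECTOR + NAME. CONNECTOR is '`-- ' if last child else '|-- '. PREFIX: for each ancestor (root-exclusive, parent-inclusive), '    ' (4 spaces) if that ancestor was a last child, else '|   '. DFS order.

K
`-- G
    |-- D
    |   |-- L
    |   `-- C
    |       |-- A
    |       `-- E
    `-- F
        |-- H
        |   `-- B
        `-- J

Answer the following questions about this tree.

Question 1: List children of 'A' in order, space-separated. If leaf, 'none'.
Node A's children (from adjacency): (leaf)

Answer: none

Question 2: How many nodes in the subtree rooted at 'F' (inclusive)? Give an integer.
Subtree rooted at F contains: B, F, H, J
Count = 4

Answer: 4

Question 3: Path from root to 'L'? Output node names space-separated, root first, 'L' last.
Answer: K G D L

Derivation:
Walk down from root: K -> G -> D -> L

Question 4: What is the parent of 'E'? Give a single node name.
Scan adjacency: E appears as child of C

Answer: C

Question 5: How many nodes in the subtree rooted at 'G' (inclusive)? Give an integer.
Answer: 10

Derivation:
Subtree rooted at G contains: A, B, C, D, E, F, G, H, J, L
Count = 10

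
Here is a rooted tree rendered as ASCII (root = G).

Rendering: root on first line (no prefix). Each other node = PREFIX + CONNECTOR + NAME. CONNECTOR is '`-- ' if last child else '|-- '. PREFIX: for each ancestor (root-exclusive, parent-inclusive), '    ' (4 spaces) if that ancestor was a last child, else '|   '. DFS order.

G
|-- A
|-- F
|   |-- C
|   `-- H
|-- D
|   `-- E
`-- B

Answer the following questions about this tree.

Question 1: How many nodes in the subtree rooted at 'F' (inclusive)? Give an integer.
Subtree rooted at F contains: C, F, H
Count = 3

Answer: 3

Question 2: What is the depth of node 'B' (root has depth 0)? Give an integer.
Answer: 1

Derivation:
Path from root to B: G -> B
Depth = number of edges = 1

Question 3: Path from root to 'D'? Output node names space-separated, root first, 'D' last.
Walk down from root: G -> D

Answer: G D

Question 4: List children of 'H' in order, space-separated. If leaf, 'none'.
Answer: none

Derivation:
Node H's children (from adjacency): (leaf)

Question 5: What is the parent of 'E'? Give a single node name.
Scan adjacency: E appears as child of D

Answer: D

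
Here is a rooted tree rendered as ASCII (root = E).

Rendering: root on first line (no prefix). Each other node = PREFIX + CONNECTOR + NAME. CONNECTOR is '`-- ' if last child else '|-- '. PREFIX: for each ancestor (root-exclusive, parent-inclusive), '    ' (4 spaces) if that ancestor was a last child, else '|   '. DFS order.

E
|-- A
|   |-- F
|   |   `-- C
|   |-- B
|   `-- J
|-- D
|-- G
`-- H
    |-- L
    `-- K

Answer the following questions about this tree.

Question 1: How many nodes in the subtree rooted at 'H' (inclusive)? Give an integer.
Answer: 3

Derivation:
Subtree rooted at H contains: H, K, L
Count = 3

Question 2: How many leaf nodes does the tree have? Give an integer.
Answer: 7

Derivation:
Leaves (nodes with no children): B, C, D, G, J, K, L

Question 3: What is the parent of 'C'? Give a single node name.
Answer: F

Derivation:
Scan adjacency: C appears as child of F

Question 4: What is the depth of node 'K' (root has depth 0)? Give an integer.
Path from root to K: E -> H -> K
Depth = number of edges = 2

Answer: 2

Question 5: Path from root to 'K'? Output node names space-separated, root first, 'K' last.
Walk down from root: E -> H -> K

Answer: E H K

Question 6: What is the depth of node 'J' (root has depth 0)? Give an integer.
Path from root to J: E -> A -> J
Depth = number of edges = 2

Answer: 2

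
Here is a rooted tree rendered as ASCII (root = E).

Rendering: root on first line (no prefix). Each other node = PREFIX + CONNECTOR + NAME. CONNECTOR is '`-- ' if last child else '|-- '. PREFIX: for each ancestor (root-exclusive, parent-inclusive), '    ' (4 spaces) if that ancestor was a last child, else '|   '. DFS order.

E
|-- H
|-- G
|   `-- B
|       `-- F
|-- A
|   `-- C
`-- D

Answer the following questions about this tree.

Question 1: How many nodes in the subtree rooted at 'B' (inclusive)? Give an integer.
Subtree rooted at B contains: B, F
Count = 2

Answer: 2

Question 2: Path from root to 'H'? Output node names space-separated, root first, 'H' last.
Walk down from root: E -> H

Answer: E H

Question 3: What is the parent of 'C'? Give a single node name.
Answer: A

Derivation:
Scan adjacency: C appears as child of A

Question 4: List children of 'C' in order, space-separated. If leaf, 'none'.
Answer: none

Derivation:
Node C's children (from adjacency): (leaf)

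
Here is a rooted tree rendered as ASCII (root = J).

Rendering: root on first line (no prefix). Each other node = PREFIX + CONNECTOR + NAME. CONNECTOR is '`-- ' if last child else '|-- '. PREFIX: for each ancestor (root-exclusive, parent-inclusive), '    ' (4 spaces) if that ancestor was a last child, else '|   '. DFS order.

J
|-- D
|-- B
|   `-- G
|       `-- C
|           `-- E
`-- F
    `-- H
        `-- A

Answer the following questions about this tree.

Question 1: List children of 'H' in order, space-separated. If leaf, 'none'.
Node H's children (from adjacency): A

Answer: A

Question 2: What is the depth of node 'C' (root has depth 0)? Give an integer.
Answer: 3

Derivation:
Path from root to C: J -> B -> G -> C
Depth = number of edges = 3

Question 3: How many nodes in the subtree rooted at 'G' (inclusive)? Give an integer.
Answer: 3

Derivation:
Subtree rooted at G contains: C, E, G
Count = 3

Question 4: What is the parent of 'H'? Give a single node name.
Scan adjacency: H appears as child of F

Answer: F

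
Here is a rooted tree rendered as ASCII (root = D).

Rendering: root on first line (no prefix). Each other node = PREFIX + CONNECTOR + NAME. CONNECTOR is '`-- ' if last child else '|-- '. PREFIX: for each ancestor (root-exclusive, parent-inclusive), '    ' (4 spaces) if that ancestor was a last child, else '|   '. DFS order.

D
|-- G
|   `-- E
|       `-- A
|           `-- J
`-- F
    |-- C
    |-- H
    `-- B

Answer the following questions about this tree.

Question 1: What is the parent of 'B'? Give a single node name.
Scan adjacency: B appears as child of F

Answer: F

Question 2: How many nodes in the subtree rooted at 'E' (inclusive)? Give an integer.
Answer: 3

Derivation:
Subtree rooted at E contains: A, E, J
Count = 3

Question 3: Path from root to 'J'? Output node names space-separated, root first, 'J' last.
Answer: D G E A J

Derivation:
Walk down from root: D -> G -> E -> A -> J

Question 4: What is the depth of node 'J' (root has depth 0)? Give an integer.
Path from root to J: D -> G -> E -> A -> J
Depth = number of edges = 4

Answer: 4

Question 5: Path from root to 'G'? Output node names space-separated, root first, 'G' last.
Answer: D G

Derivation:
Walk down from root: D -> G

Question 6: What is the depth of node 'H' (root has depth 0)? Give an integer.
Path from root to H: D -> F -> H
Depth = number of edges = 2

Answer: 2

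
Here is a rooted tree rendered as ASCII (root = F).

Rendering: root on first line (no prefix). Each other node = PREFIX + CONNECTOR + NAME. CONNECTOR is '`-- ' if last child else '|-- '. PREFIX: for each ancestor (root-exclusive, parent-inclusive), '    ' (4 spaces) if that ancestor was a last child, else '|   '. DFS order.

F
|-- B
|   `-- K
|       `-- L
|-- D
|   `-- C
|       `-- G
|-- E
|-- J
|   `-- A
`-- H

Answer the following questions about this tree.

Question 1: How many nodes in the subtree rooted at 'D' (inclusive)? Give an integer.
Answer: 3

Derivation:
Subtree rooted at D contains: C, D, G
Count = 3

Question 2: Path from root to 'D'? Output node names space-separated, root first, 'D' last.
Walk down from root: F -> D

Answer: F D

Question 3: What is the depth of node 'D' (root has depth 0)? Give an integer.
Path from root to D: F -> D
Depth = number of edges = 1

Answer: 1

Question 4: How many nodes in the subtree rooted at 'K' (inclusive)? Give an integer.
Subtree rooted at K contains: K, L
Count = 2

Answer: 2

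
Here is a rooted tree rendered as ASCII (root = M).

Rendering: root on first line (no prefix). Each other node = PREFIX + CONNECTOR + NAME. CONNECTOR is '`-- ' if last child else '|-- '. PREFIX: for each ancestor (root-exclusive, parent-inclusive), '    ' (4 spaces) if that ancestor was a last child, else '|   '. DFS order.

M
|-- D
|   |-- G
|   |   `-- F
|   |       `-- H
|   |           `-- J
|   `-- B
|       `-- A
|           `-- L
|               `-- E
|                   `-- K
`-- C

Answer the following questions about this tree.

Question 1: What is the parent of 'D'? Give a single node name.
Answer: M

Derivation:
Scan adjacency: D appears as child of M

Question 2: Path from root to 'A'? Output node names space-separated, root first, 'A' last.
Walk down from root: M -> D -> B -> A

Answer: M D B A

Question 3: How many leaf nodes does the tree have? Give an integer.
Leaves (nodes with no children): C, J, K

Answer: 3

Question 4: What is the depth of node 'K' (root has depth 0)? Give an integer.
Answer: 6

Derivation:
Path from root to K: M -> D -> B -> A -> L -> E -> K
Depth = number of edges = 6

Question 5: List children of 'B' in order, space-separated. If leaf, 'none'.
Answer: A

Derivation:
Node B's children (from adjacency): A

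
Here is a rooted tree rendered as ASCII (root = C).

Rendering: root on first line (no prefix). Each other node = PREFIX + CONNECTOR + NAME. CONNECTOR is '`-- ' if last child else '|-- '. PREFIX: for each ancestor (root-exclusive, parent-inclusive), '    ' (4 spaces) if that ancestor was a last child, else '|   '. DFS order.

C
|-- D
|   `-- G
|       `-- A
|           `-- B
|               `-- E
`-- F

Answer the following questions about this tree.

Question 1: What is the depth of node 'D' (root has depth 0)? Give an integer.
Path from root to D: C -> D
Depth = number of edges = 1

Answer: 1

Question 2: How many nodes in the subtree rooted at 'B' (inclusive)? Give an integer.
Answer: 2

Derivation:
Subtree rooted at B contains: B, E
Count = 2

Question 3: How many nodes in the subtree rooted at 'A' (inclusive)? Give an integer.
Subtree rooted at A contains: A, B, E
Count = 3

Answer: 3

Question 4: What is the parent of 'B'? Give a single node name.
Scan adjacency: B appears as child of A

Answer: A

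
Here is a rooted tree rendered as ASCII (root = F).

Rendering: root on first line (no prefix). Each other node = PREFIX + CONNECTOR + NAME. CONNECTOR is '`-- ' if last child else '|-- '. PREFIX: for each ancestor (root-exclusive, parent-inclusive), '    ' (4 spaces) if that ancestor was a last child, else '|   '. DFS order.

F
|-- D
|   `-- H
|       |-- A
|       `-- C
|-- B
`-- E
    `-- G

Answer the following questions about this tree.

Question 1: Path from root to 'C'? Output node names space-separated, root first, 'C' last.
Walk down from root: F -> D -> H -> C

Answer: F D H C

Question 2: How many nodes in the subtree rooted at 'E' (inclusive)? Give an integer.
Answer: 2

Derivation:
Subtree rooted at E contains: E, G
Count = 2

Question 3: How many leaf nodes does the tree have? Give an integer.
Answer: 4

Derivation:
Leaves (nodes with no children): A, B, C, G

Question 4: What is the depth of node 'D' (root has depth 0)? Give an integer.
Path from root to D: F -> D
Depth = number of edges = 1

Answer: 1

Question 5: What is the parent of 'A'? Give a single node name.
Scan adjacency: A appears as child of H

Answer: H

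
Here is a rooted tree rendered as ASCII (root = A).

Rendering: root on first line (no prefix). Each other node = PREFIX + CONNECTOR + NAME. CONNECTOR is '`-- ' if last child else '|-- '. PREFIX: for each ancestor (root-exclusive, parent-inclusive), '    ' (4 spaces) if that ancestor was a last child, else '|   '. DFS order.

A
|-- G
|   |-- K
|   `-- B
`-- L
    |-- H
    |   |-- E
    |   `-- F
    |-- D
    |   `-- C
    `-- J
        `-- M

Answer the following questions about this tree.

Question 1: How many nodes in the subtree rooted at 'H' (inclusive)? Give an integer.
Answer: 3

Derivation:
Subtree rooted at H contains: E, F, H
Count = 3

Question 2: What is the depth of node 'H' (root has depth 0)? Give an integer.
Answer: 2

Derivation:
Path from root to H: A -> L -> H
Depth = number of edges = 2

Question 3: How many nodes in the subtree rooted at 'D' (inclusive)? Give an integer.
Answer: 2

Derivation:
Subtree rooted at D contains: C, D
Count = 2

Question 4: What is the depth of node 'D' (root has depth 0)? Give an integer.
Path from root to D: A -> L -> D
Depth = number of edges = 2

Answer: 2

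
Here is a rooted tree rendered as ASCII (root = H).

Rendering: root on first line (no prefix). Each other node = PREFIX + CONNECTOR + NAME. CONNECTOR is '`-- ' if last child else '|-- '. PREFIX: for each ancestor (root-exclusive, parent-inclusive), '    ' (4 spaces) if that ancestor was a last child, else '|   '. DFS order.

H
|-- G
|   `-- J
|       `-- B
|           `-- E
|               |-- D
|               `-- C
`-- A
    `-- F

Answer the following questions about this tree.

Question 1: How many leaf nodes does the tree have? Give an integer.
Answer: 3

Derivation:
Leaves (nodes with no children): C, D, F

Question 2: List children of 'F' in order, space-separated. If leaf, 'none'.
Node F's children (from adjacency): (leaf)

Answer: none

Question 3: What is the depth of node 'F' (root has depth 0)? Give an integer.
Path from root to F: H -> A -> F
Depth = number of edges = 2

Answer: 2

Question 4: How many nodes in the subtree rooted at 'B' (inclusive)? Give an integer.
Subtree rooted at B contains: B, C, D, E
Count = 4

Answer: 4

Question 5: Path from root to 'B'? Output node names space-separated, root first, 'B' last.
Walk down from root: H -> G -> J -> B

Answer: H G J B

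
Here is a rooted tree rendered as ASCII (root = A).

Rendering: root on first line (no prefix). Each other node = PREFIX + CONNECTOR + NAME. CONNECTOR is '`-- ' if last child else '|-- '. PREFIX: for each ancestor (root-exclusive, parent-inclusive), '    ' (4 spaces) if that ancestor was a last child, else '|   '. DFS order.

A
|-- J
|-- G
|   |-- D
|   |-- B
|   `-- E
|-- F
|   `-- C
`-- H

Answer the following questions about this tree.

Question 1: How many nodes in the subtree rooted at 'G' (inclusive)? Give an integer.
Answer: 4

Derivation:
Subtree rooted at G contains: B, D, E, G
Count = 4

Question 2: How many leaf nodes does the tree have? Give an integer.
Leaves (nodes with no children): B, C, D, E, H, J

Answer: 6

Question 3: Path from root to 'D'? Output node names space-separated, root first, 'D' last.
Answer: A G D

Derivation:
Walk down from root: A -> G -> D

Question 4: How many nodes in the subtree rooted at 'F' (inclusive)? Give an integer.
Subtree rooted at F contains: C, F
Count = 2

Answer: 2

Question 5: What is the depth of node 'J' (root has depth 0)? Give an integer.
Answer: 1

Derivation:
Path from root to J: A -> J
Depth = number of edges = 1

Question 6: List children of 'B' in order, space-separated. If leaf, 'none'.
Answer: none

Derivation:
Node B's children (from adjacency): (leaf)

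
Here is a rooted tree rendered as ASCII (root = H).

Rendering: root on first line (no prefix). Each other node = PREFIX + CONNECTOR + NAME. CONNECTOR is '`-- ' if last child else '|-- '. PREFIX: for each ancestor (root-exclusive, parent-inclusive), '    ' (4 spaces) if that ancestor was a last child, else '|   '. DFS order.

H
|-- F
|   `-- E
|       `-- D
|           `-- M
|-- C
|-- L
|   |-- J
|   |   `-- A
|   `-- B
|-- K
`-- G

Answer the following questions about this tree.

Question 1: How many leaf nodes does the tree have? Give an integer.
Leaves (nodes with no children): A, B, C, G, K, M

Answer: 6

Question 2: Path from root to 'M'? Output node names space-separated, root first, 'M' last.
Walk down from root: H -> F -> E -> D -> M

Answer: H F E D M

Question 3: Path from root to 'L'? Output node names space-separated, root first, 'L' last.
Answer: H L

Derivation:
Walk down from root: H -> L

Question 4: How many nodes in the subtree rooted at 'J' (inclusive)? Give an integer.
Answer: 2

Derivation:
Subtree rooted at J contains: A, J
Count = 2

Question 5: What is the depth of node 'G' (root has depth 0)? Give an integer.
Answer: 1

Derivation:
Path from root to G: H -> G
Depth = number of edges = 1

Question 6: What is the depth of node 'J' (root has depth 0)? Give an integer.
Path from root to J: H -> L -> J
Depth = number of edges = 2

Answer: 2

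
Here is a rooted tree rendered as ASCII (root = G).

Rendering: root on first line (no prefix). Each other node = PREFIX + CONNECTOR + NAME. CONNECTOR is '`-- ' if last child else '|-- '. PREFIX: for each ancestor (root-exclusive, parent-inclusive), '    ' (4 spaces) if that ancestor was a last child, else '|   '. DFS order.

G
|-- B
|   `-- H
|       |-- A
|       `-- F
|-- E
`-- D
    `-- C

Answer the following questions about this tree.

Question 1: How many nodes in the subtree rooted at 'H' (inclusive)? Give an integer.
Subtree rooted at H contains: A, F, H
Count = 3

Answer: 3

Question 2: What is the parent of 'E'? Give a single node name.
Scan adjacency: E appears as child of G

Answer: G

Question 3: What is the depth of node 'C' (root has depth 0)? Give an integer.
Answer: 2

Derivation:
Path from root to C: G -> D -> C
Depth = number of edges = 2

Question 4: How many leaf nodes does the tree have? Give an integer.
Leaves (nodes with no children): A, C, E, F

Answer: 4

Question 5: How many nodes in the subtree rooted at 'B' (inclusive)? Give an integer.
Answer: 4

Derivation:
Subtree rooted at B contains: A, B, F, H
Count = 4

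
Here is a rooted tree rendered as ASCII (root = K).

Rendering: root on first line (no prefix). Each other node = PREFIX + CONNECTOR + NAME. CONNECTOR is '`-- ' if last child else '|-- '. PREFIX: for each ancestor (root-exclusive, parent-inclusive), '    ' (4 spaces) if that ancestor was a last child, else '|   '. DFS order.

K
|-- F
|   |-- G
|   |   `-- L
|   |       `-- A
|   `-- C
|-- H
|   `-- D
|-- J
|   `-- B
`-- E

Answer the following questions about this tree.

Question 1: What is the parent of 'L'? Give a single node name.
Scan adjacency: L appears as child of G

Answer: G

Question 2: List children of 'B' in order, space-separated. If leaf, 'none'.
Node B's children (from adjacency): (leaf)

Answer: none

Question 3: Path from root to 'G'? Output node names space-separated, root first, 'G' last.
Walk down from root: K -> F -> G

Answer: K F G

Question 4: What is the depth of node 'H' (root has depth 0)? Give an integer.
Answer: 1

Derivation:
Path from root to H: K -> H
Depth = number of edges = 1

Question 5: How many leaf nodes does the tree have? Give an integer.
Answer: 5

Derivation:
Leaves (nodes with no children): A, B, C, D, E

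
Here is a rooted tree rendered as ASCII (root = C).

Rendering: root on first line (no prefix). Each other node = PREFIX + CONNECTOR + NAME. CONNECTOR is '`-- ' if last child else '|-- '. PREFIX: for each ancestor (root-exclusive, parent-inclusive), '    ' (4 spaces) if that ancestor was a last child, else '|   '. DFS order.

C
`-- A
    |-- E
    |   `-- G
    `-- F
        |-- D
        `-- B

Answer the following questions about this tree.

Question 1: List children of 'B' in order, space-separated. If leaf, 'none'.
Answer: none

Derivation:
Node B's children (from adjacency): (leaf)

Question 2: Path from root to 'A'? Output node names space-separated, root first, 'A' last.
Answer: C A

Derivation:
Walk down from root: C -> A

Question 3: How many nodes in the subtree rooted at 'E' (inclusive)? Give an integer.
Answer: 2

Derivation:
Subtree rooted at E contains: E, G
Count = 2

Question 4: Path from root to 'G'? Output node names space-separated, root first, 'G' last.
Answer: C A E G

Derivation:
Walk down from root: C -> A -> E -> G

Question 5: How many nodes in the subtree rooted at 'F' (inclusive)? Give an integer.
Answer: 3

Derivation:
Subtree rooted at F contains: B, D, F
Count = 3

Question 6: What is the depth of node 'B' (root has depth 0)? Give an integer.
Path from root to B: C -> A -> F -> B
Depth = number of edges = 3

Answer: 3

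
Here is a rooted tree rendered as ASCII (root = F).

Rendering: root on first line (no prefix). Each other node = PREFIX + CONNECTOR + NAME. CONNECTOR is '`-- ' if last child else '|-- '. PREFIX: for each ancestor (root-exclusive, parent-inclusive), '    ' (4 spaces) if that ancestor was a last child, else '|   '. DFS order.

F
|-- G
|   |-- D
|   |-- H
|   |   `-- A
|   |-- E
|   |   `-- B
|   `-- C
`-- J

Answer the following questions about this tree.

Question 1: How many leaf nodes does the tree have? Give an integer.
Leaves (nodes with no children): A, B, C, D, J

Answer: 5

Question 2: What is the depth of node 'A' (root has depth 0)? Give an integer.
Path from root to A: F -> G -> H -> A
Depth = number of edges = 3

Answer: 3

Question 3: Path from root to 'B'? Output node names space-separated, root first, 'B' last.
Walk down from root: F -> G -> E -> B

Answer: F G E B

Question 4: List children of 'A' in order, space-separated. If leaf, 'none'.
Answer: none

Derivation:
Node A's children (from adjacency): (leaf)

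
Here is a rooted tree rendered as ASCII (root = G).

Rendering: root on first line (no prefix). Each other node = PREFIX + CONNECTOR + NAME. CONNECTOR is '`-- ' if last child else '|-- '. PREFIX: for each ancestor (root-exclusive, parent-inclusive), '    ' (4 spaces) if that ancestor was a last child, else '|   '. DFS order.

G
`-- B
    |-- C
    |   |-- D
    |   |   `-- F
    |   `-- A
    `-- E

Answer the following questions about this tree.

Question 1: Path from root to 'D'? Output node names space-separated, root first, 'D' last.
Walk down from root: G -> B -> C -> D

Answer: G B C D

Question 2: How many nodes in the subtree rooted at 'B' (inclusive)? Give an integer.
Answer: 6

Derivation:
Subtree rooted at B contains: A, B, C, D, E, F
Count = 6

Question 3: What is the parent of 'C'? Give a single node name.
Answer: B

Derivation:
Scan adjacency: C appears as child of B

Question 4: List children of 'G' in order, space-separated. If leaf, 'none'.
Node G's children (from adjacency): B

Answer: B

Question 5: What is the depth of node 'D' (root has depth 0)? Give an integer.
Path from root to D: G -> B -> C -> D
Depth = number of edges = 3

Answer: 3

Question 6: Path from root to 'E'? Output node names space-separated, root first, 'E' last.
Answer: G B E

Derivation:
Walk down from root: G -> B -> E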